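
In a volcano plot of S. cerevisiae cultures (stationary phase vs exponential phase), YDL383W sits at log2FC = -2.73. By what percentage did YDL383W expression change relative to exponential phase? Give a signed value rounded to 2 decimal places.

-84.93%

Fold change = 2^(-2.73) = 0.1507
Percent change = (FC − 1) × 100% = (0.1507 − 1) × 100 = -84.93%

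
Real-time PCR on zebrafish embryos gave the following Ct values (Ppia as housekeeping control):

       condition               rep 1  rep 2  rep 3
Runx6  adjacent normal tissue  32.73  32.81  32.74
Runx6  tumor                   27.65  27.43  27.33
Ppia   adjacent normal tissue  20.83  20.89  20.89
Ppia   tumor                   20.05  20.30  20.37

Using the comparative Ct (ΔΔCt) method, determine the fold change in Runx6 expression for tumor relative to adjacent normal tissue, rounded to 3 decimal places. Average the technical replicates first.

25.281

Mean Ct: Runx6 adjacent normal tissue 32.760; Runx6 tumor 27.470; Ppia adjacent normal tissue 20.870; Ppia tumor 20.240
ΔCt(adjacent normal tissue) = 32.760 − 20.870 = 11.890
ΔCt(tumor) = 27.470 − 20.240 = 7.230
ΔΔCt = 7.230 − 11.890 = -4.660
Fold change = 2^(−(-4.660)) = 2^4.660 = 25.2813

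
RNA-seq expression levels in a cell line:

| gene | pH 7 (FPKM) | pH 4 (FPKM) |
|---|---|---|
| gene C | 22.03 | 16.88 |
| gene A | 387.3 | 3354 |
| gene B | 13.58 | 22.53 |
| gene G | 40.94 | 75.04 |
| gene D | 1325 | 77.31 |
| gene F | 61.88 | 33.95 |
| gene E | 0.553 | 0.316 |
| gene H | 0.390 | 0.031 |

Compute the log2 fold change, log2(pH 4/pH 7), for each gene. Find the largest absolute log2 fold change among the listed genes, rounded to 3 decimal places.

4.099

log2(16.88/22.03) = -0.384  (gene C)
log2(3354/387.3) = 3.114  (gene A)
log2(22.53/13.58) = 0.730  (gene B)
log2(75.04/40.94) = 0.874  (gene G)
log2(77.31/1325) = -4.099  (gene D)
log2(33.95/61.88) = -0.866  (gene F)
log2(0.316/0.553) = -0.807  (gene E)
log2(0.031/0.390) = -3.653  (gene H)
The largest magnitude belongs to gene D.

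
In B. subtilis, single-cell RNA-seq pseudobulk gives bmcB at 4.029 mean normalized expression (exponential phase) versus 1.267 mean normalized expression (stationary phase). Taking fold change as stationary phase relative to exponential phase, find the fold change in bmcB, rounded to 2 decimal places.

0.31

Fold change = 1.267 / 4.029 = 0.314
bmcB is downregulated.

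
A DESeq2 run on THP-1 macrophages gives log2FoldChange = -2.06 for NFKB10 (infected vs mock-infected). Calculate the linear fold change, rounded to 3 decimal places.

0.240

Fold change = 2^(-2.06) = 0.2398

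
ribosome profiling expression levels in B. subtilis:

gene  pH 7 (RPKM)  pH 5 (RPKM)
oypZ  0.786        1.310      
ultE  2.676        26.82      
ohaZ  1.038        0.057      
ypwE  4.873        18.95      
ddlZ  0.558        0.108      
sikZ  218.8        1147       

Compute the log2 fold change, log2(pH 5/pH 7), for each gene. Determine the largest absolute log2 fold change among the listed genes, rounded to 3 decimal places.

4.187

log2(1.310/0.786) = 0.737  (oypZ)
log2(26.82/2.676) = 3.325  (ultE)
log2(0.057/1.038) = -4.187  (ohaZ)
log2(18.95/4.873) = 1.959  (ypwE)
log2(0.108/0.558) = -2.369  (ddlZ)
log2(1147/218.8) = 2.390  (sikZ)
The largest magnitude belongs to ohaZ.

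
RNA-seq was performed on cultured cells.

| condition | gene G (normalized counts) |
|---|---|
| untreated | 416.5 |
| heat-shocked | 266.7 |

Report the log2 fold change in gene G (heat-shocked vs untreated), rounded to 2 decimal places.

Fold change = 266.7 / 416.5 = 0.6403
log2(0.6403) = -0.643

-0.64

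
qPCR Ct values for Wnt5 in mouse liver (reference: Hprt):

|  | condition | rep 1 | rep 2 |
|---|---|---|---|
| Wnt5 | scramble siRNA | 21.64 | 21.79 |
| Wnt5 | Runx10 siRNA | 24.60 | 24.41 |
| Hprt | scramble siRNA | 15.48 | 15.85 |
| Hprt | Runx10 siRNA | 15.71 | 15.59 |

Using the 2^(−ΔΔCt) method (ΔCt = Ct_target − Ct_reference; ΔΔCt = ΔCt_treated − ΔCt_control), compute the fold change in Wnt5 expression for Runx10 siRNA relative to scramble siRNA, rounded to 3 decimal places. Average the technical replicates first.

0.143

Mean Ct: Wnt5 scramble siRNA 21.715; Wnt5 Runx10 siRNA 24.505; Hprt scramble siRNA 15.665; Hprt Runx10 siRNA 15.650
ΔCt(scramble siRNA) = 21.715 − 15.665 = 6.050
ΔCt(Runx10 siRNA) = 24.505 − 15.650 = 8.855
ΔΔCt = 8.855 − 6.050 = 2.805
Fold change = 2^(−2.805) = 0.1431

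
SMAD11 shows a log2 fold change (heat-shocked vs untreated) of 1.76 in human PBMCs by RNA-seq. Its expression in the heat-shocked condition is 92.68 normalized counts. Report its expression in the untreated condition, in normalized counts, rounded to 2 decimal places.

27.36

Fold change = 2^(1.76) = 3.3870
untreated expression = 92.68 / 3.3870 = 27.36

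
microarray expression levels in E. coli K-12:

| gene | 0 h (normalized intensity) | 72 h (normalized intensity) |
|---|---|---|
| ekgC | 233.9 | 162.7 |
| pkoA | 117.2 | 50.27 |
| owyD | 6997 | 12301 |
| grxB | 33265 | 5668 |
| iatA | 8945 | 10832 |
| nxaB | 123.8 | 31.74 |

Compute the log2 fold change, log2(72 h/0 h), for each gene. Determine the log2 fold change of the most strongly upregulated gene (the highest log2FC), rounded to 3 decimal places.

log2(162.7/233.9) = -0.524  (ekgC)
log2(50.27/117.2) = -1.221  (pkoA)
log2(12301/6997) = 0.814  (owyD)
log2(5668/33265) = -2.553  (grxB)
log2(10832/8945) = 0.276  (iatA)
log2(31.74/123.8) = -1.964  (nxaB)
owyD is most strongly upregulated.

0.814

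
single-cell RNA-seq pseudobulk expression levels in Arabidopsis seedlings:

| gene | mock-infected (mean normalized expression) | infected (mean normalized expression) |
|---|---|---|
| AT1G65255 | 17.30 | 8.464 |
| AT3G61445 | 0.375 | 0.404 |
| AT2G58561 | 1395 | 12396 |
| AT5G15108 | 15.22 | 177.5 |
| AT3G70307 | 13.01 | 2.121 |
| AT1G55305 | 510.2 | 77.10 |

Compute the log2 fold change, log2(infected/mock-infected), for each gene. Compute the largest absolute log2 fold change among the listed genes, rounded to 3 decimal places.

log2(8.464/17.30) = -1.031  (AT1G65255)
log2(0.404/0.375) = 0.107  (AT3G61445)
log2(12396/1395) = 3.152  (AT2G58561)
log2(177.5/15.22) = 3.544  (AT5G15108)
log2(2.121/13.01) = -2.617  (AT3G70307)
log2(77.10/510.2) = -2.726  (AT1G55305)
The largest magnitude belongs to AT5G15108.

3.544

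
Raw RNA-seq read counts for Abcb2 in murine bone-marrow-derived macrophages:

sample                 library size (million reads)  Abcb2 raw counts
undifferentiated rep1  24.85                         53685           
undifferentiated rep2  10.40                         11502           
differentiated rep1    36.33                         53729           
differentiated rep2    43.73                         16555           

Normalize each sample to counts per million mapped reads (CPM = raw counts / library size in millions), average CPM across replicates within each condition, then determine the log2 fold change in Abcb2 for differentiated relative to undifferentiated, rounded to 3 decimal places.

CPM(undifferentiated rep1) = 53685 / 24.85 = 2160.3622
CPM(undifferentiated rep2) = 11502 / 10.40 = 1105.9615
CPM(differentiated rep1) = 53729 / 36.33 = 1478.9155
CPM(differentiated rep2) = 16555 / 43.73 = 378.5731
mean CPM(undifferentiated) = 1633.1619; mean CPM(differentiated) = 928.7443
Fold change = 928.7443 / 1633.1619 = 0.56868
log2(0.56868) = -0.8143

-0.814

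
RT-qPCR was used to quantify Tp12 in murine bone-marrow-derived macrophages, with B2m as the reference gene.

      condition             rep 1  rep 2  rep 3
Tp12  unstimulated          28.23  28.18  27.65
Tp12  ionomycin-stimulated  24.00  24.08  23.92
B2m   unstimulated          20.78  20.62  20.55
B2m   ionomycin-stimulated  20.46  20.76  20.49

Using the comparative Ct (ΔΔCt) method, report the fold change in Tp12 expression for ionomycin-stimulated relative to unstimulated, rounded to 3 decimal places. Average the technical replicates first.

Mean Ct: Tp12 unstimulated 28.020; Tp12 ionomycin-stimulated 24.000; B2m unstimulated 20.650; B2m ionomycin-stimulated 20.570
ΔCt(unstimulated) = 28.020 − 20.650 = 7.370
ΔCt(ionomycin-stimulated) = 24.000 − 20.570 = 3.430
ΔΔCt = 3.430 − 7.370 = -3.940
Fold change = 2^(−(-3.940)) = 2^3.940 = 15.3482

15.348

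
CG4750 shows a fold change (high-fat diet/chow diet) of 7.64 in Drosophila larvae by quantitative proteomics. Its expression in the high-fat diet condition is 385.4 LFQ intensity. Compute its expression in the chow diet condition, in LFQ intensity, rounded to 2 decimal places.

chow diet expression = 385.4 / 7.64 = 50.45

50.45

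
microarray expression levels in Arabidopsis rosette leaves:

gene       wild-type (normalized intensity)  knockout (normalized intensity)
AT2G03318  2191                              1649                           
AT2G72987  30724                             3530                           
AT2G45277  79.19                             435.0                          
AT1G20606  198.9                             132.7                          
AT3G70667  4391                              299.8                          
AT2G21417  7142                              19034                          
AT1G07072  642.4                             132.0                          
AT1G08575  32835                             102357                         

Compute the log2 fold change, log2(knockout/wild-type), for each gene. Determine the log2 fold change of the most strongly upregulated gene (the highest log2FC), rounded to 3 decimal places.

log2(1649/2191) = -0.410  (AT2G03318)
log2(3530/30724) = -3.122  (AT2G72987)
log2(435.0/79.19) = 2.458  (AT2G45277)
log2(132.7/198.9) = -0.584  (AT1G20606)
log2(299.8/4391) = -3.872  (AT3G70667)
log2(19034/7142) = 1.414  (AT2G21417)
log2(132.0/642.4) = -2.283  (AT1G07072)
log2(102357/32835) = 1.640  (AT1G08575)
AT2G45277 is most strongly upregulated.

2.458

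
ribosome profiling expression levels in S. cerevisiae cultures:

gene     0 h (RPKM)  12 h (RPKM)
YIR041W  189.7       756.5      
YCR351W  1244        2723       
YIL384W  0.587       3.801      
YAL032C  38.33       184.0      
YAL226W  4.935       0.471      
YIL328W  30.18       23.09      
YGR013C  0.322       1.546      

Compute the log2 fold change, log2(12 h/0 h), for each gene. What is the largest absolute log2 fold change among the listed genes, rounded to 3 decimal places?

3.389

log2(756.5/189.7) = 1.996  (YIR041W)
log2(2723/1244) = 1.130  (YCR351W)
log2(3.801/0.587) = 2.695  (YIL384W)
log2(184.0/38.33) = 2.263  (YAL032C)
log2(0.471/4.935) = -3.389  (YAL226W)
log2(23.09/30.18) = -0.386  (YIL328W)
log2(1.546/0.322) = 2.263  (YGR013C)
The largest magnitude belongs to YAL226W.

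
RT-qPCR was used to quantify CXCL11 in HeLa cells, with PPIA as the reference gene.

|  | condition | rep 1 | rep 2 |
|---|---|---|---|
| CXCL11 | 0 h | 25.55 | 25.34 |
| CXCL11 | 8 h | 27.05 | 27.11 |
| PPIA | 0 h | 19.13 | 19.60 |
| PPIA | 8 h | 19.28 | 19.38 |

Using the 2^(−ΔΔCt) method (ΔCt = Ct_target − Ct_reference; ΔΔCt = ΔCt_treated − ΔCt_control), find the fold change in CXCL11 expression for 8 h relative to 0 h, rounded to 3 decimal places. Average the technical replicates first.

0.314

Mean Ct: CXCL11 0 h 25.445; CXCL11 8 h 27.080; PPIA 0 h 19.365; PPIA 8 h 19.330
ΔCt(0 h) = 25.445 − 19.365 = 6.080
ΔCt(8 h) = 27.080 − 19.330 = 7.750
ΔΔCt = 7.750 − 6.080 = 1.670
Fold change = 2^(−1.670) = 0.3143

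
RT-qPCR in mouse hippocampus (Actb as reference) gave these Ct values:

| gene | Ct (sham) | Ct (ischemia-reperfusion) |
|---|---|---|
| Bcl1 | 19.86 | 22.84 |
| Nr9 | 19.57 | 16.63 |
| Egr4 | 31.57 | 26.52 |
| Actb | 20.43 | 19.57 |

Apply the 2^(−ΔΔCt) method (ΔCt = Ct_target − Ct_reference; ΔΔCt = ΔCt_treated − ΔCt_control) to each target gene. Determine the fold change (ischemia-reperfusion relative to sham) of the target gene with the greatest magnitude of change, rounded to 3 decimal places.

Bcl1: ΔΔCt = (22.84−19.57) − (19.86−20.43) = 3.27 − (-0.57) = 3.84; fold change = 2^-3.84 = 0.070
Nr9: ΔΔCt = (16.63−19.57) − (19.57−20.43) = -2.94 − (-0.86) = -2.08; fold change = 2^2.08 = 4.228
Egr4: ΔΔCt = (26.52−19.57) − (31.57−20.43) = 6.95 − 11.14 = -4.19; fold change = 2^4.19 = 18.252
Egr4 has the largest |ΔΔCt| = 4.19.

18.252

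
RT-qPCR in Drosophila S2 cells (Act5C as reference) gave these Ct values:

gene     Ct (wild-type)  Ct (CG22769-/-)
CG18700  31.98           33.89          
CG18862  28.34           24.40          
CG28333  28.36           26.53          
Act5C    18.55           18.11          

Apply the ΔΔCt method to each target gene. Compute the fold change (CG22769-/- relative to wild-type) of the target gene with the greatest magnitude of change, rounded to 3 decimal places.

CG18700: ΔΔCt = (33.89−18.11) − (31.98−18.55) = 15.78 − 13.43 = 2.35; fold change = 2^-2.35 = 0.196
CG18862: ΔΔCt = (24.40−18.11) − (28.34−18.55) = 6.29 − 9.79 = -3.50; fold change = 2^3.50 = 11.314
CG28333: ΔΔCt = (26.53−18.11) − (28.36−18.55) = 8.42 − 9.81 = -1.39; fold change = 2^1.39 = 2.621
CG18862 has the largest |ΔΔCt| = 3.50.

11.314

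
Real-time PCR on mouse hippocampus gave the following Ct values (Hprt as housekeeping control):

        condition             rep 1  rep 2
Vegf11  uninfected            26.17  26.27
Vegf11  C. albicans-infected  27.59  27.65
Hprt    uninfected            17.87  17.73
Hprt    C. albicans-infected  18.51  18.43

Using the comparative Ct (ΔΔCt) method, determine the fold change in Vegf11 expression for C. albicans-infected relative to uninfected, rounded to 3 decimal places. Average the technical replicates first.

0.603

Mean Ct: Vegf11 uninfected 26.220; Vegf11 C. albicans-infected 27.620; Hprt uninfected 17.800; Hprt C. albicans-infected 18.470
ΔCt(uninfected) = 26.220 − 17.800 = 8.420
ΔCt(C. albicans-infected) = 27.620 − 18.470 = 9.150
ΔΔCt = 9.150 − 8.420 = 0.730
Fold change = 2^(−0.730) = 0.6029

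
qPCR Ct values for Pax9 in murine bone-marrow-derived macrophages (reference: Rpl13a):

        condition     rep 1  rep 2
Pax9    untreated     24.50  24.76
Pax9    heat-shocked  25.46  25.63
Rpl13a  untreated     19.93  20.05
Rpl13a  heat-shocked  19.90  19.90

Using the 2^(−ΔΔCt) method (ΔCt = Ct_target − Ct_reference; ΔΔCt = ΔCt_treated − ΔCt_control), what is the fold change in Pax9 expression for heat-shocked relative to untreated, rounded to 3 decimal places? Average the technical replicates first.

0.498

Mean Ct: Pax9 untreated 24.630; Pax9 heat-shocked 25.545; Rpl13a untreated 19.990; Rpl13a heat-shocked 19.900
ΔCt(untreated) = 24.630 − 19.990 = 4.640
ΔCt(heat-shocked) = 25.545 − 19.900 = 5.645
ΔΔCt = 5.645 − 4.640 = 1.005
Fold change = 2^(−1.005) = 0.4983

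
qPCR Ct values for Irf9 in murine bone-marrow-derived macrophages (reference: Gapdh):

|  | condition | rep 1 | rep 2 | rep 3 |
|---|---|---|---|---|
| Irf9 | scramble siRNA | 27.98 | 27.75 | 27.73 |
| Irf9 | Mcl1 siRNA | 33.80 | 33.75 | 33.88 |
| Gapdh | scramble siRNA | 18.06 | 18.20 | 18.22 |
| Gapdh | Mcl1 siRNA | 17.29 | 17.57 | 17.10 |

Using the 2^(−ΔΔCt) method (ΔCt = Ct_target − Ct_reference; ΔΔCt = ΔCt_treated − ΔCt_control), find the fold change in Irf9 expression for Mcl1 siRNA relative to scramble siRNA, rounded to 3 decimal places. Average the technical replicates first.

Mean Ct: Irf9 scramble siRNA 27.820; Irf9 Mcl1 siRNA 33.810; Gapdh scramble siRNA 18.160; Gapdh Mcl1 siRNA 17.320
ΔCt(scramble siRNA) = 27.820 − 18.160 = 9.660
ΔCt(Mcl1 siRNA) = 33.810 − 17.320 = 16.490
ΔΔCt = 16.490 − 9.660 = 6.830
Fold change = 2^(−6.830) = 0.0088

0.009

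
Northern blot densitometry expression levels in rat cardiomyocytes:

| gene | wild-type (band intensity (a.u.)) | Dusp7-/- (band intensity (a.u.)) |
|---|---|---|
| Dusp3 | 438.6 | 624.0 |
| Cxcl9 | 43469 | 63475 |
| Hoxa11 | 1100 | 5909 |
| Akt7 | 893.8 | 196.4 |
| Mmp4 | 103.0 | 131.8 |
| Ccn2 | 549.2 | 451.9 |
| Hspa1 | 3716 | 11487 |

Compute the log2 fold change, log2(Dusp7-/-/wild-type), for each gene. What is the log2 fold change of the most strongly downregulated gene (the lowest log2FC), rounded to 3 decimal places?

-2.186

log2(624.0/438.6) = 0.509  (Dusp3)
log2(63475/43469) = 0.546  (Cxcl9)
log2(5909/1100) = 2.425  (Hoxa11)
log2(196.4/893.8) = -2.186  (Akt7)
log2(131.8/103.0) = 0.356  (Mmp4)
log2(451.9/549.2) = -0.281  (Ccn2)
log2(11487/3716) = 1.628  (Hspa1)
Akt7 is most strongly downregulated.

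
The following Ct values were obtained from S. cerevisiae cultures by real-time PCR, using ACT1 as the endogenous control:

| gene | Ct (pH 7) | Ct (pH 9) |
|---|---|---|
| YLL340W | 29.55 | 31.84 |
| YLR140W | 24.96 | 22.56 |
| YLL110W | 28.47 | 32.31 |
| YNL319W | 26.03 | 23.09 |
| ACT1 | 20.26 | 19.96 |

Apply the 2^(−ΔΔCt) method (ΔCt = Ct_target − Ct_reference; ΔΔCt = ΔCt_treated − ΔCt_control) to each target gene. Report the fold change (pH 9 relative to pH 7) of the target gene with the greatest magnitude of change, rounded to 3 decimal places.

YLL340W: ΔΔCt = (31.84−19.96) − (29.55−20.26) = 11.88 − 9.29 = 2.59; fold change = 2^-2.59 = 0.166
YLR140W: ΔΔCt = (22.56−19.96) − (24.96−20.26) = 2.60 − 4.70 = -2.10; fold change = 2^2.10 = 4.287
YLL110W: ΔΔCt = (32.31−19.96) − (28.47−20.26) = 12.35 − 8.21 = 4.14; fold change = 2^-4.14 = 0.057
YNL319W: ΔΔCt = (23.09−19.96) − (26.03−20.26) = 3.13 − 5.77 = -2.64; fold change = 2^2.64 = 6.233
YLL110W has the largest |ΔΔCt| = 4.14.

0.057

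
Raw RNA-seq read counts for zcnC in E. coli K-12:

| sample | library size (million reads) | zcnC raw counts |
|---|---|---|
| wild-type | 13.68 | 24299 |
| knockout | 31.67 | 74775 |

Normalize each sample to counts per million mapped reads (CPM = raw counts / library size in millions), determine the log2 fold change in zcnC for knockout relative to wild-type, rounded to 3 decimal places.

CPM(wild-type) = 24299 / 13.68 = 1776.2427
CPM(knockout) = 74775 / 31.67 = 2361.0673
Fold change = 2361.0673 / 1776.2427 = 1.32925
log2(1.32925) = 0.4106

0.411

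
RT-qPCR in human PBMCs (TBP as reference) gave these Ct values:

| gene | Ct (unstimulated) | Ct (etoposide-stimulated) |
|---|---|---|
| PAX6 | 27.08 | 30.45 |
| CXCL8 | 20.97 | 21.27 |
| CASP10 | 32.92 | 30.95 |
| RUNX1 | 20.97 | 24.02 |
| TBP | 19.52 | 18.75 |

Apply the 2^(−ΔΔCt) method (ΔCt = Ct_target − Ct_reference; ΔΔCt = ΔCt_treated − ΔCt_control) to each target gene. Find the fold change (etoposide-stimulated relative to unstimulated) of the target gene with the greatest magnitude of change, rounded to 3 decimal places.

0.057

PAX6: ΔΔCt = (30.45−18.75) − (27.08−19.52) = 11.70 − 7.56 = 4.14; fold change = 2^-4.14 = 0.057
CXCL8: ΔΔCt = (21.27−18.75) − (20.97−19.52) = 2.52 − 1.45 = 1.07; fold change = 2^-1.07 = 0.476
CASP10: ΔΔCt = (30.95−18.75) − (32.92−19.52) = 12.20 − 13.40 = -1.20; fold change = 2^1.20 = 2.297
RUNX1: ΔΔCt = (24.02−18.75) − (20.97−19.52) = 5.27 − 1.45 = 3.82; fold change = 2^-3.82 = 0.071
PAX6 has the largest |ΔΔCt| = 4.14.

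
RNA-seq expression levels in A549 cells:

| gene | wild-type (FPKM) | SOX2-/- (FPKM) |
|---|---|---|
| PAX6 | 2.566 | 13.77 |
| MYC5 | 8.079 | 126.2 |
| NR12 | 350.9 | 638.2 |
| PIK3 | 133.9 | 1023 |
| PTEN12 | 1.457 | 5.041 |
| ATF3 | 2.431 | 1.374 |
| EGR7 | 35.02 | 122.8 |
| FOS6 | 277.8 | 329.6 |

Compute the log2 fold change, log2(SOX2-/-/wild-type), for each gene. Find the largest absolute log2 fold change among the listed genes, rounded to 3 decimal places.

3.965

log2(13.77/2.566) = 2.424  (PAX6)
log2(126.2/8.079) = 3.965  (MYC5)
log2(638.2/350.9) = 0.863  (NR12)
log2(1023/133.9) = 2.934  (PIK3)
log2(5.041/1.457) = 1.791  (PTEN12)
log2(1.374/2.431) = -0.823  (ATF3)
log2(122.8/35.02) = 1.810  (EGR7)
log2(329.6/277.8) = 0.247  (FOS6)
The largest magnitude belongs to MYC5.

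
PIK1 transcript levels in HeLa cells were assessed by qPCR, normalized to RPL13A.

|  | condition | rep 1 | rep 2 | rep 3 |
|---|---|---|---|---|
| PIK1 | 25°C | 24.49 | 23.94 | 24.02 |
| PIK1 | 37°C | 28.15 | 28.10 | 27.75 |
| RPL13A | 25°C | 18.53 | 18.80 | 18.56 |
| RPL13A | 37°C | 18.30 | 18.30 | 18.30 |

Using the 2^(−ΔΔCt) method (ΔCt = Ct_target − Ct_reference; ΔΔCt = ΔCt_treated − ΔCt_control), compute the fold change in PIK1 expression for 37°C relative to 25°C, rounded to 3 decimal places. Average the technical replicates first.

0.055

Mean Ct: PIK1 25°C 24.150; PIK1 37°C 28.000; RPL13A 25°C 18.630; RPL13A 37°C 18.300
ΔCt(25°C) = 24.150 − 18.630 = 5.520
ΔCt(37°C) = 28.000 − 18.300 = 9.700
ΔΔCt = 9.700 − 5.520 = 4.180
Fold change = 2^(−4.180) = 0.0552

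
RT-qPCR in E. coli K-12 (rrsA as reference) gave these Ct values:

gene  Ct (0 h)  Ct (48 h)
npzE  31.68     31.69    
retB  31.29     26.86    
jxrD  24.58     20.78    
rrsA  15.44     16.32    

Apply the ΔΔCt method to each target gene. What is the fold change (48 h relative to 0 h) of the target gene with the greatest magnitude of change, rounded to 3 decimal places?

39.671

npzE: ΔΔCt = (31.69−16.32) − (31.68−15.44) = 15.37 − 16.24 = -0.87; fold change = 2^0.87 = 1.828
retB: ΔΔCt = (26.86−16.32) − (31.29−15.44) = 10.54 − 15.85 = -5.31; fold change = 2^5.31 = 39.671
jxrD: ΔΔCt = (20.78−16.32) − (24.58−15.44) = 4.46 − 9.14 = -4.68; fold change = 2^4.68 = 25.634
retB has the largest |ΔΔCt| = 5.31.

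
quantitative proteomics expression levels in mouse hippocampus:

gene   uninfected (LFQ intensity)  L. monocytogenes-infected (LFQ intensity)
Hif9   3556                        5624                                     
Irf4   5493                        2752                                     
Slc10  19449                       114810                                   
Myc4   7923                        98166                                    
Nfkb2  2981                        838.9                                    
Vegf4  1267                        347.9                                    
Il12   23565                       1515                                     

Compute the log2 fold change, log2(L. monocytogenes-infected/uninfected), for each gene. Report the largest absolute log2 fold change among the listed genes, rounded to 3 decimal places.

log2(5624/3556) = 0.661  (Hif9)
log2(2752/5493) = -0.997  (Irf4)
log2(114810/19449) = 2.561  (Slc10)
log2(98166/7923) = 3.631  (Myc4)
log2(838.9/2981) = -1.829  (Nfkb2)
log2(347.9/1267) = -1.865  (Vegf4)
log2(1515/23565) = -3.959  (Il12)
The largest magnitude belongs to Il12.

3.959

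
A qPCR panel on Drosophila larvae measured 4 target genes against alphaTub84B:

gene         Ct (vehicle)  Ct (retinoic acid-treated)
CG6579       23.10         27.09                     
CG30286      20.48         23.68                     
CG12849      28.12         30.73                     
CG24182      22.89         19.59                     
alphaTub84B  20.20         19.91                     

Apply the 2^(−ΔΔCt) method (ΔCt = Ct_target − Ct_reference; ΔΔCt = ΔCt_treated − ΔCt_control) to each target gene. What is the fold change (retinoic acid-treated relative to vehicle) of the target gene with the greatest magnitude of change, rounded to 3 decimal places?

0.051

CG6579: ΔΔCt = (27.09−19.91) − (23.10−20.20) = 7.18 − 2.90 = 4.28; fold change = 2^-4.28 = 0.051
CG30286: ΔΔCt = (23.68−19.91) − (20.48−20.20) = 3.77 − 0.28 = 3.49; fold change = 2^-3.49 = 0.089
CG12849: ΔΔCt = (30.73−19.91) − (28.12−20.20) = 10.82 − 7.92 = 2.90; fold change = 2^-2.90 = 0.134
CG24182: ΔΔCt = (19.59−19.91) − (22.89−20.20) = -0.32 − 2.69 = -3.01; fold change = 2^3.01 = 8.056
CG6579 has the largest |ΔΔCt| = 4.28.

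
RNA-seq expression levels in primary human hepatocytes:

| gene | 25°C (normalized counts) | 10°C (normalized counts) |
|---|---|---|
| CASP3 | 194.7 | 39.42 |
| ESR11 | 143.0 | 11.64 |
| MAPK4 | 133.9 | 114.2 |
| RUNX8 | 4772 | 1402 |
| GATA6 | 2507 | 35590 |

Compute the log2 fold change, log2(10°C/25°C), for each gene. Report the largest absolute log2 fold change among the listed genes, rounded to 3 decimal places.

log2(39.42/194.7) = -2.304  (CASP3)
log2(11.64/143.0) = -3.619  (ESR11)
log2(114.2/133.9) = -0.230  (MAPK4)
log2(1402/4772) = -1.767  (RUNX8)
log2(35590/2507) = 3.827  (GATA6)
The largest magnitude belongs to GATA6.

3.827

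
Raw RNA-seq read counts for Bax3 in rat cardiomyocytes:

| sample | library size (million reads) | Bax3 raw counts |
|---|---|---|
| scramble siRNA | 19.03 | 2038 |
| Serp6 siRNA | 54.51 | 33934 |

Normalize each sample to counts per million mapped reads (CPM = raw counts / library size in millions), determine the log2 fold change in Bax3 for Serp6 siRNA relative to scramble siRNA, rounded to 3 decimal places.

CPM(scramble siRNA) = 2038 / 19.03 = 107.0941
CPM(Serp6 siRNA) = 33934 / 54.51 = 622.5280
Fold change = 622.5280 / 107.0941 = 5.81291
log2(5.81291) = 2.5393

2.539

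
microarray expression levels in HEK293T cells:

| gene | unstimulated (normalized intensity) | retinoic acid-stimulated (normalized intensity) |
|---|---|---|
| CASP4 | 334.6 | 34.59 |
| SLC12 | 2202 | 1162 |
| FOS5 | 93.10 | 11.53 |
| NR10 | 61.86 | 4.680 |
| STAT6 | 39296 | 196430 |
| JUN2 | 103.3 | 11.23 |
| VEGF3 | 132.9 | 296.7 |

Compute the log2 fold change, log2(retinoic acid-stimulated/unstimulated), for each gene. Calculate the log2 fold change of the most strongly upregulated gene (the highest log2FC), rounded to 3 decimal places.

log2(34.59/334.6) = -3.274  (CASP4)
log2(1162/2202) = -0.922  (SLC12)
log2(11.53/93.10) = -3.013  (FOS5)
log2(4.680/61.86) = -3.724  (NR10)
log2(196430/39296) = 2.322  (STAT6)
log2(11.23/103.3) = -3.201  (JUN2)
log2(296.7/132.9) = 1.159  (VEGF3)
STAT6 is most strongly upregulated.

2.322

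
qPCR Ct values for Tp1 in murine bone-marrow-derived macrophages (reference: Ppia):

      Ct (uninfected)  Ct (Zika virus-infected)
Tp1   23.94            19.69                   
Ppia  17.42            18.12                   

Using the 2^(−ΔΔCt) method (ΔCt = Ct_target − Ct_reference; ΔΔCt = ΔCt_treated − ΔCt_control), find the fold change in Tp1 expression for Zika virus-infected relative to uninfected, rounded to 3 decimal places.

ΔCt(uninfected) = 23.940 − 17.420 = 6.520
ΔCt(Zika virus-infected) = 19.690 − 18.120 = 1.570
ΔΔCt = 1.570 − 6.520 = -4.950
Fold change = 2^(−(-4.950)) = 2^4.950 = 30.9100

30.910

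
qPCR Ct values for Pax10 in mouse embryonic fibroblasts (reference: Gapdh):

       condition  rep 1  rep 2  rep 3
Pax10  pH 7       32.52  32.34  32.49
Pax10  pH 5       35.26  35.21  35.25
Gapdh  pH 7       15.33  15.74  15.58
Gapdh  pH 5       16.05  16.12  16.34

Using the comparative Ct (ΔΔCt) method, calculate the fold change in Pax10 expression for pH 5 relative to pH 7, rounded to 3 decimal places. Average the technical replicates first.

Mean Ct: Pax10 pH 7 32.450; Pax10 pH 5 35.240; Gapdh pH 7 15.550; Gapdh pH 5 16.170
ΔCt(pH 7) = 32.450 − 15.550 = 16.900
ΔCt(pH 5) = 35.240 − 16.170 = 19.070
ΔΔCt = 19.070 − 16.900 = 2.170
Fold change = 2^(−2.170) = 0.2222

0.222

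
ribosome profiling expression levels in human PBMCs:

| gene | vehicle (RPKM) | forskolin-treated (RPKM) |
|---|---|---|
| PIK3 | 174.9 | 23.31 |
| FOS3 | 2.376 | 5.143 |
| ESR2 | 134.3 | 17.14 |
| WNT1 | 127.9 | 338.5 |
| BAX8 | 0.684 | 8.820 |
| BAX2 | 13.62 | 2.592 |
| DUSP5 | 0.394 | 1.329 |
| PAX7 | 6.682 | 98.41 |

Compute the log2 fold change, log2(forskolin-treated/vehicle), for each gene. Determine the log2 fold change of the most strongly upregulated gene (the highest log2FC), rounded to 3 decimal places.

log2(23.31/174.9) = -2.908  (PIK3)
log2(5.143/2.376) = 1.114  (FOS3)
log2(17.14/134.3) = -2.970  (ESR2)
log2(338.5/127.9) = 1.404  (WNT1)
log2(8.820/0.684) = 3.689  (BAX8)
log2(2.592/13.62) = -2.394  (BAX2)
log2(1.329/0.394) = 1.754  (DUSP5)
log2(98.41/6.682) = 3.880  (PAX7)
PAX7 is most strongly upregulated.

3.880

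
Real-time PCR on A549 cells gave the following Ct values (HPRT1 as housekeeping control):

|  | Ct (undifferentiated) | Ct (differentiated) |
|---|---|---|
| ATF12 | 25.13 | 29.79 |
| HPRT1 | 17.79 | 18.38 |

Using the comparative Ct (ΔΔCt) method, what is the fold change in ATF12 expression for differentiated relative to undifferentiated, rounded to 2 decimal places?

ΔCt(undifferentiated) = 25.130 − 17.790 = 7.340
ΔCt(differentiated) = 29.790 − 18.380 = 11.410
ΔΔCt = 11.410 − 7.340 = 4.070
Fold change = 2^(−4.070) = 0.060

0.06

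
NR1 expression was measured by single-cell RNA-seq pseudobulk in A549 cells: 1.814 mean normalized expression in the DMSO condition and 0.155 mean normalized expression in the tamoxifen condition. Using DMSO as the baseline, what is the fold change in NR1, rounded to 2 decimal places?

Fold change = 0.155 / 1.814 = 0.085
NR1 is downregulated.

0.09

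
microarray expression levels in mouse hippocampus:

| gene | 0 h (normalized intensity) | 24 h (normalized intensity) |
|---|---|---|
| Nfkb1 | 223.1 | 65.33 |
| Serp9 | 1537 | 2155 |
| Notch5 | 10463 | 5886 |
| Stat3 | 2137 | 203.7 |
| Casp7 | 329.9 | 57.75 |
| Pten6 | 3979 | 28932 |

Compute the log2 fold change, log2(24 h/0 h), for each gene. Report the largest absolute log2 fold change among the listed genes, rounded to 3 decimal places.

log2(65.33/223.1) = -1.772  (Nfkb1)
log2(2155/1537) = 0.488  (Serp9)
log2(5886/10463) = -0.830  (Notch5)
log2(203.7/2137) = -3.391  (Stat3)
log2(57.75/329.9) = -2.514  (Casp7)
log2(28932/3979) = 2.862  (Pten6)
The largest magnitude belongs to Stat3.

3.391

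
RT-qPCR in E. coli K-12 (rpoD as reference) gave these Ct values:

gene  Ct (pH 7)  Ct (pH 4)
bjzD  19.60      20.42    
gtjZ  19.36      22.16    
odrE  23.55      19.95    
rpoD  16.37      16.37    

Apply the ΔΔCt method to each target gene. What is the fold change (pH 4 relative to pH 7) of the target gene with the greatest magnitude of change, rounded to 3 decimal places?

bjzD: ΔΔCt = (20.42−16.37) − (19.60−16.37) = 4.05 − 3.23 = 0.82; fold change = 2^-0.82 = 0.566
gtjZ: ΔΔCt = (22.16−16.37) − (19.36−16.37) = 5.79 − 2.99 = 2.80; fold change = 2^-2.80 = 0.144
odrE: ΔΔCt = (19.95−16.37) − (23.55−16.37) = 3.58 − 7.18 = -3.60; fold change = 2^3.60 = 12.126
odrE has the largest |ΔΔCt| = 3.60.

12.126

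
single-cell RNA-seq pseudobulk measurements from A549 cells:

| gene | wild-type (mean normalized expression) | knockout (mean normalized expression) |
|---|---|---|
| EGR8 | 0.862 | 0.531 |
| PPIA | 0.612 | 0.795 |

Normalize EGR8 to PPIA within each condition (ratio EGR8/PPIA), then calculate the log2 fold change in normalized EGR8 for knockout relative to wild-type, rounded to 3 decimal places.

-1.076

EGR8/PPIA (wild-type) = 0.862 / 0.612 = 1.4085
EGR8/PPIA (knockout) = 0.531 / 0.795 = 0.66792
Fold change = 0.66792 / 1.4085 = 0.4742
log2(0.4742) = -1.0764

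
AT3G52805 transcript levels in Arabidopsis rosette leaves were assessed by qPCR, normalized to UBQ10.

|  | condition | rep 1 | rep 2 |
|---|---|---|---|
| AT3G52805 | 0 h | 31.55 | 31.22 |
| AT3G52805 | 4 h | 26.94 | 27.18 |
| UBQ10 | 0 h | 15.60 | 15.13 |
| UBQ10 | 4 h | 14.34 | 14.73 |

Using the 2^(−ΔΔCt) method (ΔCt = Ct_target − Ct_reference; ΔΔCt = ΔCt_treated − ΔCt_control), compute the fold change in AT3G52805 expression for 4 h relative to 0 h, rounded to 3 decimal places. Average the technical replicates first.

Mean Ct: AT3G52805 0 h 31.385; AT3G52805 4 h 27.060; UBQ10 0 h 15.365; UBQ10 4 h 14.535
ΔCt(0 h) = 31.385 − 15.365 = 16.020
ΔCt(4 h) = 27.060 − 14.535 = 12.525
ΔΔCt = 12.525 − 16.020 = -3.495
Fold change = 2^(−(-3.495)) = 2^3.495 = 11.2746

11.275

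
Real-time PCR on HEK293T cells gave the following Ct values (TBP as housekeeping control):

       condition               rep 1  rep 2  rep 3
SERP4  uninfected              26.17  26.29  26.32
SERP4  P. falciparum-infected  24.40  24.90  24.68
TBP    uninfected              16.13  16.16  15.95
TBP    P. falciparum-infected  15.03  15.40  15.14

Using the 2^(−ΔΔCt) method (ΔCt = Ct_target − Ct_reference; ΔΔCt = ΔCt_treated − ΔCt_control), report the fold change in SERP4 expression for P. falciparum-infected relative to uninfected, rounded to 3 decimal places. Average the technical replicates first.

Mean Ct: SERP4 uninfected 26.260; SERP4 P. falciparum-infected 24.660; TBP uninfected 16.080; TBP P. falciparum-infected 15.190
ΔCt(uninfected) = 26.260 − 16.080 = 10.180
ΔCt(P. falciparum-infected) = 24.660 − 15.190 = 9.470
ΔΔCt = 9.470 − 10.180 = -0.710
Fold change = 2^(−(-0.710)) = 2^0.710 = 1.6358

1.636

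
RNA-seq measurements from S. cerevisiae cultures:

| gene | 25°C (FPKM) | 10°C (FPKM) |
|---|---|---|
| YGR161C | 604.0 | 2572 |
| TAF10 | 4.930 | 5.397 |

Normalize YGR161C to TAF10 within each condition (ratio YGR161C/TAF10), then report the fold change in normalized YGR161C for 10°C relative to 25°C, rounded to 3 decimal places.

YGR161C/TAF10 (25°C) = 604.0 / 4.930 = 122.52
YGR161C/TAF10 (10°C) = 2572 / 5.397 = 476.56
Fold change = 476.56 / 122.52 = 3.8898

3.890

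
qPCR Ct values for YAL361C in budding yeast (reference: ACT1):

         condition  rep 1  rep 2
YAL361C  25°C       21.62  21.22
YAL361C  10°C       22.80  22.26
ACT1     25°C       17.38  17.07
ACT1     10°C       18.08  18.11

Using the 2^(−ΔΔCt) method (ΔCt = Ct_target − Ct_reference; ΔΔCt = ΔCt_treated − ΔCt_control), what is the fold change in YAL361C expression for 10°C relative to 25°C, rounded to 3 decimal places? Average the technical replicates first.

0.847

Mean Ct: YAL361C 25°C 21.420; YAL361C 10°C 22.530; ACT1 25°C 17.225; ACT1 10°C 18.095
ΔCt(25°C) = 21.420 − 17.225 = 4.195
ΔCt(10°C) = 22.530 − 18.095 = 4.435
ΔΔCt = 4.435 − 4.195 = 0.240
Fold change = 2^(−0.240) = 0.8467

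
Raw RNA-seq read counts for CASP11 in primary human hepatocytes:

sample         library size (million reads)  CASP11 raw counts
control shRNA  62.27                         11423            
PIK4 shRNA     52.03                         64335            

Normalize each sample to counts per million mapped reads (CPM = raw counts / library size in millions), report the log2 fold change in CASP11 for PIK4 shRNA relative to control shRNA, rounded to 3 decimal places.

2.753

CPM(control shRNA) = 11423 / 62.27 = 183.4431
CPM(PIK4 shRNA) = 64335 / 52.03 = 1236.4982
Fold change = 1236.4982 / 183.4431 = 6.74050
log2(6.74050) = 2.7529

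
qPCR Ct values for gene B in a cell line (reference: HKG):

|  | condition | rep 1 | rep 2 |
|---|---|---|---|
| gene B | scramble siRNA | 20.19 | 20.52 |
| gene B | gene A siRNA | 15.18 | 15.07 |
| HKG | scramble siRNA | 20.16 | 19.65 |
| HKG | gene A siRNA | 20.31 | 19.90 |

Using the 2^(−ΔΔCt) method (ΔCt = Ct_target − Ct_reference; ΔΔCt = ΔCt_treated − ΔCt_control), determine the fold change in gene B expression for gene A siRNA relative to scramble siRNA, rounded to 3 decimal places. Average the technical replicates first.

Mean Ct: gene B scramble siRNA 20.355; gene B gene A siRNA 15.125; HKG scramble siRNA 19.905; HKG gene A siRNA 20.105
ΔCt(scramble siRNA) = 20.355 − 19.905 = 0.450
ΔCt(gene A siRNA) = 15.125 − 20.105 = -4.980
ΔΔCt = -4.980 − 0.450 = -5.430
Fold change = 2^(−(-5.430)) = 2^5.430 = 43.1115

43.111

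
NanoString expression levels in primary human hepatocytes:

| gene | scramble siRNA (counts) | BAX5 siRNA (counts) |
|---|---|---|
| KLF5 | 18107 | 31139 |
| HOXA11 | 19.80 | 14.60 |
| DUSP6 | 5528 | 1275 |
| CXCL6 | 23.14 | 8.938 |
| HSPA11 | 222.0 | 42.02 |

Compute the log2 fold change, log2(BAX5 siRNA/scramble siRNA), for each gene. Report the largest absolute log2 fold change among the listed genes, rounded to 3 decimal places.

2.401

log2(31139/18107) = 0.782  (KLF5)
log2(14.60/19.80) = -0.440  (HOXA11)
log2(1275/5528) = -2.116  (DUSP6)
log2(8.938/23.14) = -1.372  (CXCL6)
log2(42.02/222.0) = -2.401  (HSPA11)
The largest magnitude belongs to HSPA11.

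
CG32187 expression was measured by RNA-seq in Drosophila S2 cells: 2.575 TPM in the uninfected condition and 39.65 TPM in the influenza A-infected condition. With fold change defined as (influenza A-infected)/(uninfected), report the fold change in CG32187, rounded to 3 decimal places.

Fold change = 39.65 / 2.575 = 15.3981
CG32187 is upregulated.

15.398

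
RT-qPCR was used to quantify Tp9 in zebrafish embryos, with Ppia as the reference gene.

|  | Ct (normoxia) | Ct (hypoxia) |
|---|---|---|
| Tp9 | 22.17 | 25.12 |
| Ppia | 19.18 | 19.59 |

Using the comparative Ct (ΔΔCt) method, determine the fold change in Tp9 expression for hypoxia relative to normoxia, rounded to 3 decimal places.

0.172

ΔCt(normoxia) = 22.170 − 19.180 = 2.990
ΔCt(hypoxia) = 25.120 − 19.590 = 5.530
ΔΔCt = 5.530 − 2.990 = 2.540
Fold change = 2^(−2.540) = 0.1719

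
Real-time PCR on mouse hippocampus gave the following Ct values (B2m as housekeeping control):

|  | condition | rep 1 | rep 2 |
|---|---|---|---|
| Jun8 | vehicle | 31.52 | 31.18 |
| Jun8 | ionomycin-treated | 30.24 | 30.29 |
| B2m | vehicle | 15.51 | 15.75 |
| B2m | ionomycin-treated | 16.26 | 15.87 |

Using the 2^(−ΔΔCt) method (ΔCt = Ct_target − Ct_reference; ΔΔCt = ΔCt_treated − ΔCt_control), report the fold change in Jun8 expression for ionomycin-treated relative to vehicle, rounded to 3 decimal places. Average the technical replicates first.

2.868

Mean Ct: Jun8 vehicle 31.350; Jun8 ionomycin-treated 30.265; B2m vehicle 15.630; B2m ionomycin-treated 16.065
ΔCt(vehicle) = 31.350 − 15.630 = 15.720
ΔCt(ionomycin-treated) = 30.265 − 16.065 = 14.200
ΔΔCt = 14.200 − 15.720 = -1.520
Fold change = 2^(−(-1.520)) = 2^1.520 = 2.8679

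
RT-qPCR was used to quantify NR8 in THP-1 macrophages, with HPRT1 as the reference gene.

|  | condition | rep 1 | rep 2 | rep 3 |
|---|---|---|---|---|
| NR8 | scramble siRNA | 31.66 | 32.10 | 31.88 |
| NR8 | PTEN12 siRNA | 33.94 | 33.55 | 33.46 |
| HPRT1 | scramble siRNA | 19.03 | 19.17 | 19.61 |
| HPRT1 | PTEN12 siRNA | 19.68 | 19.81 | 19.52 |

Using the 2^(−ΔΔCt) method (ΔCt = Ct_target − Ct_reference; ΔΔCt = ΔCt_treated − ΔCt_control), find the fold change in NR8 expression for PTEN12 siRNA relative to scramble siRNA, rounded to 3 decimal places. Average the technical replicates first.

Mean Ct: NR8 scramble siRNA 31.880; NR8 PTEN12 siRNA 33.650; HPRT1 scramble siRNA 19.270; HPRT1 PTEN12 siRNA 19.670
ΔCt(scramble siRNA) = 31.880 − 19.270 = 12.610
ΔCt(PTEN12 siRNA) = 33.650 − 19.670 = 13.980
ΔΔCt = 13.980 − 12.610 = 1.370
Fold change = 2^(−1.370) = 0.3869

0.387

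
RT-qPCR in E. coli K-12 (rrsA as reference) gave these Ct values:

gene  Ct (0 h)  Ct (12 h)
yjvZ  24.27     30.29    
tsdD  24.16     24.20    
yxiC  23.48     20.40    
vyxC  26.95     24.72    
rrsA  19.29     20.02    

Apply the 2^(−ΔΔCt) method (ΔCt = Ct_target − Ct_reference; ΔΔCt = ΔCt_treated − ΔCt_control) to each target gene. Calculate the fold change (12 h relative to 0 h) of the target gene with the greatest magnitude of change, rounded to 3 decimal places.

yjvZ: ΔΔCt = (30.29−20.02) − (24.27−19.29) = 10.27 − 4.98 = 5.29; fold change = 2^-5.29 = 0.026
tsdD: ΔΔCt = (24.20−20.02) − (24.16−19.29) = 4.18 − 4.87 = -0.69; fold change = 2^0.69 = 1.613
yxiC: ΔΔCt = (20.40−20.02) − (23.48−19.29) = 0.38 − 4.19 = -3.81; fold change = 2^3.81 = 14.026
vyxC: ΔΔCt = (24.72−20.02) − (26.95−19.29) = 4.70 − 7.66 = -2.96; fold change = 2^2.96 = 7.781
yjvZ has the largest |ΔΔCt| = 5.29.

0.026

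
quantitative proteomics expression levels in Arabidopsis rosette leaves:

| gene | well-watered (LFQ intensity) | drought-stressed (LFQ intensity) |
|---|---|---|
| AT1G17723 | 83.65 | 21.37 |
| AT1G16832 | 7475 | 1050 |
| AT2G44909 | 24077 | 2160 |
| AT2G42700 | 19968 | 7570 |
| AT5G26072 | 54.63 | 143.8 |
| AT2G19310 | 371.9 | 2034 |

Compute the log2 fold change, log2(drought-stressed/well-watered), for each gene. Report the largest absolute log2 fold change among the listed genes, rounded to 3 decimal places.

3.479

log2(21.37/83.65) = -1.969  (AT1G17723)
log2(1050/7475) = -2.832  (AT1G16832)
log2(2160/24077) = -3.479  (AT2G44909)
log2(7570/19968) = -1.399  (AT2G42700)
log2(143.8/54.63) = 1.396  (AT5G26072)
log2(2034/371.9) = 2.451  (AT2G19310)
The largest magnitude belongs to AT2G44909.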